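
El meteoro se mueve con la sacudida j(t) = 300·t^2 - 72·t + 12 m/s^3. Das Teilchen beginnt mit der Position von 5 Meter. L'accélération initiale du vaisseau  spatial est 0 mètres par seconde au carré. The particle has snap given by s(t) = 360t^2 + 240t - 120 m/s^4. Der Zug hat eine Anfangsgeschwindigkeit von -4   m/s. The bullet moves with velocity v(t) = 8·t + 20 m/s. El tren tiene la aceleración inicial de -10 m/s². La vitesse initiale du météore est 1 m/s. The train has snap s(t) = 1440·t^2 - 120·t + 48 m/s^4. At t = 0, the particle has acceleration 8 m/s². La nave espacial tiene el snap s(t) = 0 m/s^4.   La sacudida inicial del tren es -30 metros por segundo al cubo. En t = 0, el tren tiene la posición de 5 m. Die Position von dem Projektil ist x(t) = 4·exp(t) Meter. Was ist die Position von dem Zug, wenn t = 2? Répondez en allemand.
Ausgehend von dem Snap s(t) = 1440·t^2 - 120·t + 48, nehmen wir 4 Stammfunktionen. Mit ∫s(t)dt und Anwendung von j(0) = -30, finden wir j(t) = 480·t^3 - 60·t^2 + 48·t - 30. Durch Integration von dem Ruck und Verwendung der Anfangsbedingung a(0) = -10, erhalten wir a(t) = 120·t^4 - 20·t^3 + 24·t^2 - 30·t - 10. Durch Integration von der Beschleunigung und Verwendung der Anfangsbedingung v(0) = -4, erhalten wir v(t) = 24·t^5 - 5·t^4 + 8·t^3 - 15·t^2 - 10·t - 4. Die Stammfunktion von der Geschwindigkeit ist die Position. Mit x(0) = 5 erhalten wir x(t) = 4·t^6 - t^5 + 2·t^4 - 5·t^3 - 5·t^2 - 4·t + 5. Aus der Gleichung für die Position x(t) = 4·t^6 - t^5 + 2·t^4 - 5·t^3 - 5·t^2 - 4·t + 5, setzen wir t = 2 ein und erhalten x = 193.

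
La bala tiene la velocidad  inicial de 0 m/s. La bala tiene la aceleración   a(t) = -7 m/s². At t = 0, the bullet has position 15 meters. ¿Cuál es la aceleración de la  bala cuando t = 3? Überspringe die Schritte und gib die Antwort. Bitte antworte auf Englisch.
a(3) = -7.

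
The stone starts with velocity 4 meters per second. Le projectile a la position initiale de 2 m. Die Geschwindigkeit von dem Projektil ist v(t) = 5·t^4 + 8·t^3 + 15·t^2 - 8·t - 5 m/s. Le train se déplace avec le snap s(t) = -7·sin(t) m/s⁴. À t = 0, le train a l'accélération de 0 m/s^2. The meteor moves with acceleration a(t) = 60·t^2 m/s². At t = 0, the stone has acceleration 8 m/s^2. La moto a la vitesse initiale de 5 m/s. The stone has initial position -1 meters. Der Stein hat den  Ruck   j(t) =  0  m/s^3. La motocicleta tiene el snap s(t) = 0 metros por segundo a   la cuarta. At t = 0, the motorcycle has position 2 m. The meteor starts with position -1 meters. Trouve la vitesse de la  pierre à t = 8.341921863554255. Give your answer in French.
Pour résoudre ceci, nous devons prendre 2 primitives de notre équation du jerk j(t) = 0. L'intégrale du jerk est l'accélération. En utilisant a(0) = 8, nous obtenons a(t) = 8. La primitive de l'accélération, avec v(0) = 4, donne la vitesse: v(t) = 8·t + 4. De l'équation de la vitesse v(t) = 8·t + 4, nous substituons t = 8.341921863554255 pour obtenir v = 70.7353749084340.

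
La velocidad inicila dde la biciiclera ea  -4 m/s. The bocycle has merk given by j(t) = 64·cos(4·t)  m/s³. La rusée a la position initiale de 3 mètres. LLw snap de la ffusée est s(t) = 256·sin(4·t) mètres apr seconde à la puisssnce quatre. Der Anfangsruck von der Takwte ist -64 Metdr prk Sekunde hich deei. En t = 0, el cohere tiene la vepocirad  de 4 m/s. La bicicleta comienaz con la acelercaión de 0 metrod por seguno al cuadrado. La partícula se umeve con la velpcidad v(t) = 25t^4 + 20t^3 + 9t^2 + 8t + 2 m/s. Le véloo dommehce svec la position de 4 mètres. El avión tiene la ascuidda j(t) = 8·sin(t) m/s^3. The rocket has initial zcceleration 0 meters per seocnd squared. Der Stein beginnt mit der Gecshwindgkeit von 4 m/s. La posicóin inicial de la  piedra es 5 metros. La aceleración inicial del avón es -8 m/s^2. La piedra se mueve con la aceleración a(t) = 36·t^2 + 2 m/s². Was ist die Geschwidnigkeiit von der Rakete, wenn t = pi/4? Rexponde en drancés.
En partant du snap s(t) = 256·sin(4·t), nous prenons 3 primitives. L'intégrale du snap est le jerk. En utilisant j(0) = -64, nous obtenons j(t) = -64·cos(4·t). L'intégrale du jerk, avec a(0) = 0, donne l'accélération: a(t) = -16·sin(4·t). La primitive de l'accélération est la vitesse. En utilisant v(0) = 4, nous obtenons v(t) = 4·cos(4·t). Nous avons la vitesse v(t) = 4·cos(4·t). En substituant t = pi/4: v(pi/4) = -4.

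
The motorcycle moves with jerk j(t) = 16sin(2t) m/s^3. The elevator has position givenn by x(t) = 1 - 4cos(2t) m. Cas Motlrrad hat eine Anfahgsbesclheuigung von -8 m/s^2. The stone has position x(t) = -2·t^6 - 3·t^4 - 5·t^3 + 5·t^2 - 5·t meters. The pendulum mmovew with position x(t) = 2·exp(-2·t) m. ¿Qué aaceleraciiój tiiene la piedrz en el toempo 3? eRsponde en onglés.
Starting from position x(t) = -2·t^6 - 3·t^4 - 5·t^3 + 5·t^2 - 5·t, we take 2 derivatives. Taking d/dt of x(t), we find v(t) = -12·t^5 - 12·t^3 - 15·t^2 + 10·t - 5. The derivative of velocity gives acceleration: a(t) = -60·t^4 - 36·t^2 - 30·t + 10. From the given acceleration equation a(t) = -60·t^4 - 36·t^2 - 30·t + 10, we substitute t = 3 to get a = -5264.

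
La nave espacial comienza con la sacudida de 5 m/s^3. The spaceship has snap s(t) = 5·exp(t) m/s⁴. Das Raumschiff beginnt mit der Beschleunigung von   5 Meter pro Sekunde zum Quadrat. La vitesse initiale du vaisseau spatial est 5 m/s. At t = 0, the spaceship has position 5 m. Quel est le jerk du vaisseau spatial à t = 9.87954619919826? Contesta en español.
Para resolver esto, necesitamos tomar 1 integral de nuestra ecuación del snap s(t) = 5·exp(t). La integral del snap es la sacudida. Usando j(0) = 5, obtenemos j(t) = 5·exp(t). Tenemos la sacudida j(t) = 5·exp(t). Sustituyendo t = 9.87954619919826: j(9.87954619919826) = 97634.2967335039.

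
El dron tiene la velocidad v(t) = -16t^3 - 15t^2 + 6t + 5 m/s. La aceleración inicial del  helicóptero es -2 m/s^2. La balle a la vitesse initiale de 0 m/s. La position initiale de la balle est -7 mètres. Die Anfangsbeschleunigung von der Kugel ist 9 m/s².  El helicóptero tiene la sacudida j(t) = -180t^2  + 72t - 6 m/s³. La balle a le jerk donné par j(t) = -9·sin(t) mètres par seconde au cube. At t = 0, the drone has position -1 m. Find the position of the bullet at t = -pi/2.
To solve this, we need to take 3 antiderivatives of our jerk equation j(t) = -9·sin(t). The integral of jerk, with a(0) = 9, gives acceleration: a(t) = 9·cos(t). Taking ∫a(t)dt and applying v(0) = 0, we find v(t) = 9·sin(t). The integral of velocity, with x(0) = -7, gives position: x(t) = 2 - 9·cos(t). From the given position equation x(t) = 2 - 9·cos(t), we substitute t = -pi/2 to get x = 2.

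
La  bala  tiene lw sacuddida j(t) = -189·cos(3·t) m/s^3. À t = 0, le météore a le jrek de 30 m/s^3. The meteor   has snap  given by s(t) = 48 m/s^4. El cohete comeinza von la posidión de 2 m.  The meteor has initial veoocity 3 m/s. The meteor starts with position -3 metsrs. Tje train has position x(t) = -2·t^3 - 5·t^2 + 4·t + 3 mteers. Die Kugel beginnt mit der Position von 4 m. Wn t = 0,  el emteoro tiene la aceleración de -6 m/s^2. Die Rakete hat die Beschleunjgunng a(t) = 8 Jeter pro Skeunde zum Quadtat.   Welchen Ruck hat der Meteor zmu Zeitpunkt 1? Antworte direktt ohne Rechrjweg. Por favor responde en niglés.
The answer is 78.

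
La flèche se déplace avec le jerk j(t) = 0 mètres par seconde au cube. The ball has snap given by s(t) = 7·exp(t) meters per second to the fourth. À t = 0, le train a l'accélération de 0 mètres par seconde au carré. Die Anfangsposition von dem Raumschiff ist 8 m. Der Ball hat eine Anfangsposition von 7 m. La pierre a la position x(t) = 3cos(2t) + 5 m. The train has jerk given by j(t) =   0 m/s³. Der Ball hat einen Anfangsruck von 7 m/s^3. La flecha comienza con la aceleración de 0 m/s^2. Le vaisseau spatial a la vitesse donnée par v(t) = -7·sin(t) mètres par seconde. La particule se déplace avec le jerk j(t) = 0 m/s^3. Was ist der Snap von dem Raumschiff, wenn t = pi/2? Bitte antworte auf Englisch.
We must differentiate our velocity equation v(t) = -7·sin(t) 3 times. Differentiating velocity, we get acceleration: a(t) = -7·cos(t). The derivative of acceleration gives jerk: j(t) = 7·sin(t). The derivative of jerk gives snap: s(t) = 7·cos(t). Using s(t) = 7·cos(t) and substituting t = pi/2, we find s = 0.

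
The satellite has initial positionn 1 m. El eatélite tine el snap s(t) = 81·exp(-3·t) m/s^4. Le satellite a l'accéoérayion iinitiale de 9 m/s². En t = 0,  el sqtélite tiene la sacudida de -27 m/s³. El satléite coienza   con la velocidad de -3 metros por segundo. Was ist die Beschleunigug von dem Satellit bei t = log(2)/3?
Wir müssen die Stammfunktion unserer Gleichung für den Snap s(t) = 81·exp(-3·t) 2-mal finden. Durch Integration von dem Snap und Verwendung der Anfangsbedingung j(0) = -27, erhalten wir j(t) = -27·exp(-3·t). Durch Integration von dem Ruck und Verwendung der Anfangsbedingung a(0) = 9, erhalten wir a(t) = 9·exp(-3·t). Wir haben die Beschleunigung a(t) = 9·exp(-3·t). Durch Einsetzen von t = log(2)/3: a(log(2)/3) = 9/2.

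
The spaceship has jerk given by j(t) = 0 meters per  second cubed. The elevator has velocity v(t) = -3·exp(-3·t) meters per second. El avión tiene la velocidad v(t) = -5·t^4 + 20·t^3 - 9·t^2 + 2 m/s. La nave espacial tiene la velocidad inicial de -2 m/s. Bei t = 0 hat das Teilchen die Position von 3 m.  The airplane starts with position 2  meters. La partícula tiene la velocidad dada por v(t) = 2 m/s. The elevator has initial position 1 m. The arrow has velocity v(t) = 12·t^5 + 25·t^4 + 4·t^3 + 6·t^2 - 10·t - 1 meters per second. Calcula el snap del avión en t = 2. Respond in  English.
To solve this, we need to take 3 derivatives of our velocity equation v(t) = -5·t^4 + 20·t^3 - 9·t^2 + 2. Differentiating velocity, we get acceleration: a(t) = -20·t^3 + 60·t^2 - 18·t. Differentiating acceleration, we get jerk: j(t) = -60·t^2 + 120·t - 18. Differentiating jerk, we get snap: s(t) = 120 - 120·t. Using s(t) = 120 - 120·t and substituting t = 2, we find s = -120.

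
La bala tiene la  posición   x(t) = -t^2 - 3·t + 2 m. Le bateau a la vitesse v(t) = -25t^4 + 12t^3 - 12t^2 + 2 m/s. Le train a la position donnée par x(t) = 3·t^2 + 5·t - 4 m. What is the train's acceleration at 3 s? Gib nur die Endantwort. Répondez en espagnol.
La respuesta es 6.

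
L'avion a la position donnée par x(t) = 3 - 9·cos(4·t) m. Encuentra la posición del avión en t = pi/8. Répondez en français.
De l'équation de la position x(t) = 3 - 9·cos(4·t), nous substituons t = pi/8 pour obtenir x = 3.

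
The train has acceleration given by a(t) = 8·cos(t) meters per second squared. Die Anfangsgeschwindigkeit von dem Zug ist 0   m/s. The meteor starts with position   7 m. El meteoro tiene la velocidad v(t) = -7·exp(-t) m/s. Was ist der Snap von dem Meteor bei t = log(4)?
Wir müssen unsere Gleichung für die Geschwindigkeit v(t) = -7·exp(-t) 3-mal ableiten. Durch Ableiten von der Geschwindigkeit erhalten wir die Beschleunigung: a(t) = 7·exp(-t). Durch Ableiten von der Beschleunigung erhalten wir den Ruck: j(t) = -7·exp(-t). Durch Ableiten von dem Ruck erhalten wir den Snap: s(t) = 7·exp(-t). Aus der Gleichung für den Snap s(t) = 7·exp(-t), setzen wir t = log(4) ein und erhalten s = 7/4.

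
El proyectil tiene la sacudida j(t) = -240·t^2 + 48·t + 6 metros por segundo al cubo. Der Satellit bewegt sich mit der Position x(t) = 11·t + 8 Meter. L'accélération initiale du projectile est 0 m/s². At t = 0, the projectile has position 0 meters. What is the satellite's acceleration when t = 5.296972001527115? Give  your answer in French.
Nous devons dériver notre équation de la position x(t) = 11·t + 8 2 fois. La dérivée de la position donne la vitesse: v(t) = 11. En prenant d/dt de v(t), nous trouvons a(t) = 0. Nous avons l'accélération a(t) = 0. En substituant t = 5.296972001527115: a(5.296972001527115) = 0.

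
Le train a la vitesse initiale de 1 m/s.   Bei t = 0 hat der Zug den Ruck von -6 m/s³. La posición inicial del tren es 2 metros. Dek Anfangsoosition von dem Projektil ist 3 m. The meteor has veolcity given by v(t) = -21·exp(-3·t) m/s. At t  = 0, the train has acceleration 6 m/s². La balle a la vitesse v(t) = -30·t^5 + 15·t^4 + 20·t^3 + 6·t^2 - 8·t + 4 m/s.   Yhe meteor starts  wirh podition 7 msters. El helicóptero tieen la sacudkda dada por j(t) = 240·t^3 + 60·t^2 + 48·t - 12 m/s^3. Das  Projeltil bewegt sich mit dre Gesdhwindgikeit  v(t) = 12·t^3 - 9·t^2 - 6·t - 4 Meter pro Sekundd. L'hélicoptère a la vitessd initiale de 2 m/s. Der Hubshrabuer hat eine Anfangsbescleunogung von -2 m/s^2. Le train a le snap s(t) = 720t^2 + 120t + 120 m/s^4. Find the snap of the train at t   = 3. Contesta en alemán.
Aus der Gleichung für den Snap s(t) = 720·t^2 + 120·t + 120, setzen wir t = 3 ein und erhalten s = 6960.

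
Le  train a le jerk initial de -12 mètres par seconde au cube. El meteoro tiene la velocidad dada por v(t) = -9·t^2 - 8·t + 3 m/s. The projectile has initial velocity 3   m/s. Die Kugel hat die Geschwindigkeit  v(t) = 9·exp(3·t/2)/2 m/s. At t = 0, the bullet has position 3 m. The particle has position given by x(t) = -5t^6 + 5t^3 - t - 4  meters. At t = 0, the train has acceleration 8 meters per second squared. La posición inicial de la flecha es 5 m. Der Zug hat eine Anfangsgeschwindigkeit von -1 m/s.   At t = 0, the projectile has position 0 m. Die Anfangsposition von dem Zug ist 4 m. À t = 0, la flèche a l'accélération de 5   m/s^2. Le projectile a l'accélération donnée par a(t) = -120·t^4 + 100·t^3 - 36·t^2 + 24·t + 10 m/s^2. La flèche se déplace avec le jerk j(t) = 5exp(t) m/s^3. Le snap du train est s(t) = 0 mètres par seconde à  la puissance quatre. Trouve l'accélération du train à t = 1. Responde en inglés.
To find the answer, we compute 2 antiderivatives of s(t) = 0. Taking ∫s(t)dt and applying j(0) = -12, we find j(t) = -12. Finding the antiderivative of j(t) and using a(0) = 8: a(t) = 8 - 12·t. We have acceleration a(t) = 8 - 12·t. Substituting t = 1: a(1) = -4.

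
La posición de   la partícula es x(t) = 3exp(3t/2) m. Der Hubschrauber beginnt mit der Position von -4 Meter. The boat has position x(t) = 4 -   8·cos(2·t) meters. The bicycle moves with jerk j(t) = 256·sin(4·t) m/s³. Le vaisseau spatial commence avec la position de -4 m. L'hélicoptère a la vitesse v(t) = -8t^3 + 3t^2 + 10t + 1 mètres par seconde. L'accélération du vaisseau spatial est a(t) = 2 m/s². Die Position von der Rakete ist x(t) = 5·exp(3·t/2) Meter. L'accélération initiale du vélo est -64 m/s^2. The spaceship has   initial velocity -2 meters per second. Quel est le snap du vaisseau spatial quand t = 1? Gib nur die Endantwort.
À t = 1, s = 0.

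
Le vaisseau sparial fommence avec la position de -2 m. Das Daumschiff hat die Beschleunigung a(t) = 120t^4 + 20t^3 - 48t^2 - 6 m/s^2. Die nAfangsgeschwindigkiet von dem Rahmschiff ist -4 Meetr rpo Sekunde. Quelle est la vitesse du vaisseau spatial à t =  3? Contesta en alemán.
Wir müssen die Stammfunktion unserer Gleichung für die Beschleunigung a(t) = 120·t^4 + 20·t^3 - 48·t^2 - 6 1-mal finden. Die Stammfunktion von der Beschleunigung ist die Geschwindigkeit. Mit v(0) = -4 erhalten wir v(t) = 24·t^5 + 5·t^4 - 16·t^3 - 6·t - 4. Wir haben die Geschwindigkeit v(t) = 24·t^5 + 5·t^4 - 16·t^3 - 6·t - 4. Durch Einsetzen von t = 3: v(3) = 5783.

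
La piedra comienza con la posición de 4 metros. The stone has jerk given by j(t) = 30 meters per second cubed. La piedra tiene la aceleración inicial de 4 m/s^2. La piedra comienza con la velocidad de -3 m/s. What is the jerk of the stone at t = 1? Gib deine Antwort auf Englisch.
We have jerk j(t) = 30. Substituting t = 1: j(1) = 30.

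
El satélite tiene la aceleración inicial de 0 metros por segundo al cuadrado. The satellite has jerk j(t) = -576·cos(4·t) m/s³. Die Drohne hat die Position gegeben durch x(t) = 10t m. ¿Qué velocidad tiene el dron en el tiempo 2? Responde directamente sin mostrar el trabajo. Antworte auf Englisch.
The velocity at t = 2 is v = 10.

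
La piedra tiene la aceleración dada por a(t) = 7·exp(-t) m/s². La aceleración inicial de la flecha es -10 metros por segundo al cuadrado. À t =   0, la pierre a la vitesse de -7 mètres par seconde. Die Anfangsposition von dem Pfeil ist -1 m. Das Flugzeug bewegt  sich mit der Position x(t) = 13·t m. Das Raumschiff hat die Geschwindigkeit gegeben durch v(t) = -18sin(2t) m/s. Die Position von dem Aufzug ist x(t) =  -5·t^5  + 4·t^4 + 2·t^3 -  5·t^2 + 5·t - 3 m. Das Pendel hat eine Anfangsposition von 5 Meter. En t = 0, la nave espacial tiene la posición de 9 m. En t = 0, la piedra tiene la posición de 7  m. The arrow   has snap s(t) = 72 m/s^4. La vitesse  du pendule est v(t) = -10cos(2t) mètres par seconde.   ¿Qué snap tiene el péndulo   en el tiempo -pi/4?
Debemos derivar nuestra ecuación de la velocidad v(t) = -10·cos(2·t) 3 veces. Derivando la velocidad, obtenemos la aceleración: a(t) = 20·sin(2·t). La derivada de la aceleración da la sacudida: j(t) = 40·cos(2·t). La derivada de la sacudida da el snap: s(t) = -80·sin(2·t). De la ecuación del snap s(t) = -80·sin(2·t), sustituimos t = -pi/4 para obtener s = 80.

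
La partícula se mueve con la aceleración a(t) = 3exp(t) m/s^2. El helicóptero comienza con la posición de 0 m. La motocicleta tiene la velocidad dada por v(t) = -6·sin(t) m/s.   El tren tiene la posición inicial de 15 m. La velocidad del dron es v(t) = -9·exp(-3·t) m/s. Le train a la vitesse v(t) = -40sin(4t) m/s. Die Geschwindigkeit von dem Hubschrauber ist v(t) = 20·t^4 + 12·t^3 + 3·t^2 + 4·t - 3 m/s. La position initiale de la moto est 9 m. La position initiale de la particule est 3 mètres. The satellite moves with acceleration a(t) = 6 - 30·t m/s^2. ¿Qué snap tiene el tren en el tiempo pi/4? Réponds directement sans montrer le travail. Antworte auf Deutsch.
Die Antwort ist -2560.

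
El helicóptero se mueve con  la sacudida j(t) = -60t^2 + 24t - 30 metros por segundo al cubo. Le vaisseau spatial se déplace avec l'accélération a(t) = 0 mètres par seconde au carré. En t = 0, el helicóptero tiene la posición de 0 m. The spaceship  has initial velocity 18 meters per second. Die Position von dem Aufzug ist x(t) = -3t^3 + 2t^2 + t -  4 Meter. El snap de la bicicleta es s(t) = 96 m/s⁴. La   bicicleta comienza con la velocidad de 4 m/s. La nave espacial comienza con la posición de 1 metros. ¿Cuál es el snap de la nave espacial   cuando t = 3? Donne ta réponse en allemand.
Wir müssen unsere Gleichung für die Beschleunigung a(t) = 0 2-mal ableiten. Durch Ableiten von der Beschleunigung erhalten wir den Ruck: j(t) = 0. Mit d/dt von j(t) finden wir s(t) = 0. Mit s(t) = 0 und Einsetzen von t = 3, finden wir s = 0.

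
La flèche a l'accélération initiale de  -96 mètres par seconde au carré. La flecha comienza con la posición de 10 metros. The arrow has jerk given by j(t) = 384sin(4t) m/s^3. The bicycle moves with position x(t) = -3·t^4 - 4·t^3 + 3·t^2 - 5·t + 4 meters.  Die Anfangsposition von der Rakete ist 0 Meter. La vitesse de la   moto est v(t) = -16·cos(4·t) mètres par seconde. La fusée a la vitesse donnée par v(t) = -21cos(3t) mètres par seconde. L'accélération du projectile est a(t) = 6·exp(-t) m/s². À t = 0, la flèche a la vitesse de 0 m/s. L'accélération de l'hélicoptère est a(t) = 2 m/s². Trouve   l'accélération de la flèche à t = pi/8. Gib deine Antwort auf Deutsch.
Wir müssen unsere Gleichung für den Ruck j(t) = 384·sin(4·t) 1-mal integrieren. Durch Integration von dem Ruck und Verwendung der Anfangsbedingung a(0) = -96, erhalten wir a(t) = -96·cos(4·t). Aus der Gleichung für die Beschleunigung a(t) = -96·cos(4·t), setzen wir t = pi/8 ein und erhalten a = 0.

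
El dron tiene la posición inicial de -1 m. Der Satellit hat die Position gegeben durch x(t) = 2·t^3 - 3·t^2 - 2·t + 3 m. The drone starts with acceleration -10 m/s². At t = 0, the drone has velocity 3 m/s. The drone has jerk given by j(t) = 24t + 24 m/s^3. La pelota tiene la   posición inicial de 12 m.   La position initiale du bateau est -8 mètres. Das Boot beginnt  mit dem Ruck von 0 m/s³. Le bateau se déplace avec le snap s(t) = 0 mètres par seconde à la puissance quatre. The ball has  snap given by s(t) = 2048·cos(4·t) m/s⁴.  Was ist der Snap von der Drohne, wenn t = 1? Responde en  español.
Para resolver esto, necesitamos tomar 1 derivada de nuestra ecuación de la sacudida j(t) = 24·t + 24. Tomando d/dt de j(t), encontramos s(t) = 24. Usando s(t) = 24 y sustituyendo t = 1, encontramos s = 24.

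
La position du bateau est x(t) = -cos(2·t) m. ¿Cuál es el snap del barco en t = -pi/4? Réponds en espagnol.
Partiendo de la posición x(t) = -cos(2·t), tomamos 4 derivadas. Derivando la posición, obtenemos la velocidad: v(t) = 2·sin(2·t). Tomando d/dt de v(t), encontramos a(t) = 4·cos(2·t). Tomando d/dt de a(t), encontramos j(t) = -8·sin(2·t). Tomando d/dt de j(t), encontramos s(t) = -16·cos(2·t). Tenemos el snap s(t) = -16·cos(2·t). Sustituyendo t = -pi/4: s(-pi/4) = 0.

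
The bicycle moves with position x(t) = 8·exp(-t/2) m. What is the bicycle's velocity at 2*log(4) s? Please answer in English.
We must differentiate our position equation x(t) = 8·exp(-t/2) 1 time. Differentiating position, we get velocity: v(t) = -4·exp(-t/2). Using v(t) = -4·exp(-t/2) and substituting t = 2*log(4), we find v = -1.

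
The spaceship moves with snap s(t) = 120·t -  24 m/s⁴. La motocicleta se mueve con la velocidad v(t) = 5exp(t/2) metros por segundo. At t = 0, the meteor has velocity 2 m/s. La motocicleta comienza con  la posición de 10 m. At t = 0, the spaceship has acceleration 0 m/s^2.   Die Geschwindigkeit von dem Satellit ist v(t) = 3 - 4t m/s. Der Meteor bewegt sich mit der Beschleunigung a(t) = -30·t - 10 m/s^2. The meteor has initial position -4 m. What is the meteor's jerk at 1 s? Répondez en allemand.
Um dies zu lösen, müssen wir 1 Ableitung unserer Gleichung für die Beschleunigung a(t) = -30·t - 10 nehmen. Mit d/dt von a(t) finden wir j(t) = -30. Mit j(t) = -30 und Einsetzen von t = 1, finden wir j = -30.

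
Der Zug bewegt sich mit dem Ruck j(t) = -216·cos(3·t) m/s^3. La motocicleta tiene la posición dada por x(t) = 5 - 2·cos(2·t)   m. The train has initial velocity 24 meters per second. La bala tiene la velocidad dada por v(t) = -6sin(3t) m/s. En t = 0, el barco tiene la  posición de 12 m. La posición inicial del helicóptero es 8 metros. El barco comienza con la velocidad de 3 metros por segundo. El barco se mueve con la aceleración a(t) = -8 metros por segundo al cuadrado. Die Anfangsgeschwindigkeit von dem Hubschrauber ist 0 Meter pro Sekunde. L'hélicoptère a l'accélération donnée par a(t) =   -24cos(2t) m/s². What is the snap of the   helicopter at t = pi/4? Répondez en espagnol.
Partiendo de la aceleración a(t) = -24·cos(2·t), tomamos 2 derivadas. La derivada de la aceleración da la sacudida: j(t) = 48·sin(2·t). Derivando la sacudida, obtenemos el snap: s(t) = 96·cos(2·t). Usando s(t) = 96·cos(2·t) y sustituyendo t = pi/4, encontramos s = 0.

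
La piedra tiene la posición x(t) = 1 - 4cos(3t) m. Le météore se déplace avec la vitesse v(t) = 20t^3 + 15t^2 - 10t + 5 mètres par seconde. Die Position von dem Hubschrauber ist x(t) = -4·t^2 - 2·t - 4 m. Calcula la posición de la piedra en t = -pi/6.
De la ecuación de la posición x(t) = 1 - 4·cos(3·t), sustituimos t = -pi/6 para obtener x = 1.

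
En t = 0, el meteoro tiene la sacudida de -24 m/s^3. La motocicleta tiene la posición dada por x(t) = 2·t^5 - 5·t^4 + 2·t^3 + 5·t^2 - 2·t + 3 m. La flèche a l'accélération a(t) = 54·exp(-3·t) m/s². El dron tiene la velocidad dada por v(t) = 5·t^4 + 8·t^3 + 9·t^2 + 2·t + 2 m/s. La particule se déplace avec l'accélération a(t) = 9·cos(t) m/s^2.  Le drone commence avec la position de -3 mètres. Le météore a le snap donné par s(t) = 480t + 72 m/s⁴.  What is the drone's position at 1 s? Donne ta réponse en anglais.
To solve this, we need to take 1 antiderivative of our velocity equation v(t) = 5·t^4 + 8·t^3 + 9·t^2 + 2·t + 2. The antiderivative of velocity is position. Using x(0) = -3, we get x(t) = t^5 + 2·t^4 + 3·t^3 + t^2 + 2·t - 3. Using x(t) = t^5 + 2·t^4 + 3·t^3 + t^2 + 2·t - 3 and substituting t = 1, we find x = 6.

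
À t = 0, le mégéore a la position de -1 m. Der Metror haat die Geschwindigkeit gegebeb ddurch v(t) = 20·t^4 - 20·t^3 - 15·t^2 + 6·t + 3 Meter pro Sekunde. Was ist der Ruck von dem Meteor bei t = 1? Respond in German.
Wir müssen unsere Gleichung für die Geschwindigkeit v(t) = 20·t^4 - 20·t^3 - 15·t^2 + 6·t + 3 2-mal ableiten. Die Ableitung von der Geschwindigkeit ergibt die Beschleunigung: a(t) = 80·t^3 - 60·t^2 - 30·t + 6. Die Ableitung von der Beschleunigung ergibt den Ruck: j(t) = 240·t^2 - 120·t - 30. Aus der Gleichung für den Ruck j(t) = 240·t^2 - 120·t - 30, setzen wir t = 1 ein und erhalten j = 90.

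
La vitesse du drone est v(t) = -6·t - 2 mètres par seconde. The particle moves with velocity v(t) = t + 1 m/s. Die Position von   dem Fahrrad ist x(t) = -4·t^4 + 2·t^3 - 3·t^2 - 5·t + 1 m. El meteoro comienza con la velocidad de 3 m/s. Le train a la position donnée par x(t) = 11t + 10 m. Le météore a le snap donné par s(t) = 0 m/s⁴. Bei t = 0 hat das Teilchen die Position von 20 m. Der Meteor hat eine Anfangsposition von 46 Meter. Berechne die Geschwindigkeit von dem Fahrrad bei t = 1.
Ausgehend von der Position x(t) = -4·t^4 + 2·t^3 - 3·t^2 - 5·t + 1, nehmen wir 1 Ableitung. Die Ableitung von der Position ergibt die Geschwindigkeit: v(t) = -16·t^3 + 6·t^2 - 6·t - 5. Wir haben die Geschwindigkeit v(t) = -16·t^3 + 6·t^2 - 6·t - 5. Durch Einsetzen von t = 1: v(1) = -21.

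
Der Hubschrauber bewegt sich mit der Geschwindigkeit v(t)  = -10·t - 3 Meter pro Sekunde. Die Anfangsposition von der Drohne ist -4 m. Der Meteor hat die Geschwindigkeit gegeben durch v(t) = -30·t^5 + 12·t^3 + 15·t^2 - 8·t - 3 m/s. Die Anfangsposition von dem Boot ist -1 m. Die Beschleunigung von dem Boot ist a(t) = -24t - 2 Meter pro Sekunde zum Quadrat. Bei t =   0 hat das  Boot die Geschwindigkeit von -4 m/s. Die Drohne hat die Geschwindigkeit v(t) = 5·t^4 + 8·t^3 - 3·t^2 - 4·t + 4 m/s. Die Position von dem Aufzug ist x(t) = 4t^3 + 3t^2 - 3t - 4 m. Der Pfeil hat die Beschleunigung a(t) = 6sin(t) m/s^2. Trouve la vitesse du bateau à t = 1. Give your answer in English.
We need to integrate our acceleration equation a(t) = -24·t - 2 1 time. The antiderivative of acceleration is velocity. Using v(0) = -4, we get v(t) = -12·t^2 - 2·t - 4. Using v(t) = -12·t^2 - 2·t - 4 and substituting t = 1, we find v = -18.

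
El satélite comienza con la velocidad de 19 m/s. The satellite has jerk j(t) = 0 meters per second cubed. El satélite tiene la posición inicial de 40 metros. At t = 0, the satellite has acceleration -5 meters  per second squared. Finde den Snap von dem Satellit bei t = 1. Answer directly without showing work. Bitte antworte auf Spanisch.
La respuesta es 0.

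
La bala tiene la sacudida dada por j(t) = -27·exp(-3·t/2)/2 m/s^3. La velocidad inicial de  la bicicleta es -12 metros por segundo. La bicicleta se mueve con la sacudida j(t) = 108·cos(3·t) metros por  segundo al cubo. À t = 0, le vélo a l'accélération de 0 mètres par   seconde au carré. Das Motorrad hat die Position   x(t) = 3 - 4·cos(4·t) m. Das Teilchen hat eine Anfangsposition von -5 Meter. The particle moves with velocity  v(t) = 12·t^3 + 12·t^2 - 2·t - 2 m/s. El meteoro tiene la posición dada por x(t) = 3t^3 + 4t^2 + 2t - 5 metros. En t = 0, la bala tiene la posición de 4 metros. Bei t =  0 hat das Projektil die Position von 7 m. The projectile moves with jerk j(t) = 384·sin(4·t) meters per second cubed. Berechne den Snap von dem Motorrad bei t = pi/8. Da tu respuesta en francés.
Pour résoudre ceci, nous devons prendre 4 dérivées de notre équation de la position x(t) = 3 - 4·cos(4·t). En prenant d/dt de x(t), nous trouvons v(t) = 16·sin(4·t). En prenant d/dt de v(t), nous trouvons a(t) = 64·cos(4·t). En dérivant l'accélération, nous obtenons le jerk: j(t) = -256·sin(4·t). En dérivant le jerk, nous obtenons le snap: s(t) = -1024·cos(4·t). De l'équation du snap s(t) = -1024·cos(4·t), nous substituons t = pi/8 pour obtenir s = 0.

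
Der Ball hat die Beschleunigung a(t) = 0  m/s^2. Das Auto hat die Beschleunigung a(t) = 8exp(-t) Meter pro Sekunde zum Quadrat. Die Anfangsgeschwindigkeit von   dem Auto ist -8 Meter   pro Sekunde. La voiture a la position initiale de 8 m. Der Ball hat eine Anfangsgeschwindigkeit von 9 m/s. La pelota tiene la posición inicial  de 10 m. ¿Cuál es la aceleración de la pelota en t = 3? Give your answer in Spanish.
Usando a(t) = 0 y sustituyendo t = 3, encontramos a = 0.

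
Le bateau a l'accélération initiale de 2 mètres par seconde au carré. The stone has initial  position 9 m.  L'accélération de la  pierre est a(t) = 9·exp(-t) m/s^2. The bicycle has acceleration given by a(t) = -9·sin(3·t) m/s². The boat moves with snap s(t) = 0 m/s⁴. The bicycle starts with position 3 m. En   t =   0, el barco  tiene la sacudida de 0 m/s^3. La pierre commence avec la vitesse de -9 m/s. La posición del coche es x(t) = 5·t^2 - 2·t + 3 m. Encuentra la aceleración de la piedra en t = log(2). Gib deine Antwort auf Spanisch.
Tenemos la aceleración a(t) = 9·exp(-t). Sustituyendo t = log(2): a(log(2)) = 9/2.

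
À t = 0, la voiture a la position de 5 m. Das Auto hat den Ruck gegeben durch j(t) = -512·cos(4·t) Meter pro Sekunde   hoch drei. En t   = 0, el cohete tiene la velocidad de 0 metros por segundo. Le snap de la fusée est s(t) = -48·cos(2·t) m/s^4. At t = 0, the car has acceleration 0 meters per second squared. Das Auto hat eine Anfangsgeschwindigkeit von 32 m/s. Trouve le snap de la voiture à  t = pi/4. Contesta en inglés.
To solve this, we need to take 1 derivative of our jerk equation j(t) = -512·cos(4·t). Taking d/dt of j(t), we find s(t) = 2048·sin(4·t). Using s(t) = 2048·sin(4·t) and substituting t = pi/4, we find s = 0.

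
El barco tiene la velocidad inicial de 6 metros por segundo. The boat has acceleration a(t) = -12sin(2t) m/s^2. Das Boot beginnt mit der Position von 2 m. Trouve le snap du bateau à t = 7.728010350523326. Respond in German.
Wir müssen unsere Gleichung für die Beschleunigung a(t) = -12·sin(2·t) 2-mal ableiten. Die Ableitung von der Beschleunigung ergibt den Ruck: j(t) = -24·cos(2·t). Die Ableitung von dem Ruck ergibt den Snap: s(t) = 48·sin(2·t). Wir haben den Snap s(t) = 48·sin(2·t). Durch Einsetzen von t = 7.728010350523326: s(7.728010350523326) = 11.9657120867984.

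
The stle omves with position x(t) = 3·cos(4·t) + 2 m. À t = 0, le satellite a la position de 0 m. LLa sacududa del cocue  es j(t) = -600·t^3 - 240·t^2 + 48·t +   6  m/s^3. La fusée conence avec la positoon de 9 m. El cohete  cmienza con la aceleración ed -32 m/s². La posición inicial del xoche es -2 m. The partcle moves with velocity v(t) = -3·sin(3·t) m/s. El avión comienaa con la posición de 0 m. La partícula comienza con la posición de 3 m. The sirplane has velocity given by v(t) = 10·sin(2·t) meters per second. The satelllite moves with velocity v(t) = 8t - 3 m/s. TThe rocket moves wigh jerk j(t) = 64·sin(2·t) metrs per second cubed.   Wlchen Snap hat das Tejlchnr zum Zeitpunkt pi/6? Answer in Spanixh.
Debemos derivar nuestra ecuación de la velocidad v(t) = -3·sin(3·t) 3 veces. Tomando d/dt de v(t), encontramos a(t) = -9·cos(3·t). Derivando la aceleración, obtenemos la sacudida: j(t) = 27·sin(3·t). Derivando la sacudida, obtenemos el snap: s(t) = 81·cos(3·t). Tenemos el snap s(t) = 81·cos(3·t). Sustituyendo t = pi/6: s(pi/6) = 0.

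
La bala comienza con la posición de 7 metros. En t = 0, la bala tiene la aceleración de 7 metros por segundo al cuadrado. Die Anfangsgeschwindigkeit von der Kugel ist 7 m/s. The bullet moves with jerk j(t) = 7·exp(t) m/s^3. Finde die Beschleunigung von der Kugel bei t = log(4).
Wir müssen das Integral unserer Gleichung für den Ruck j(t) = 7·exp(t) 1-mal finden. Die Stammfunktion von dem Ruck, mit a(0) = 7, ergibt die Beschleunigung: a(t) = 7·exp(t). Aus der Gleichung für die Beschleunigung a(t) = 7·exp(t), setzen wir t = log(4) ein und erhalten a = 28.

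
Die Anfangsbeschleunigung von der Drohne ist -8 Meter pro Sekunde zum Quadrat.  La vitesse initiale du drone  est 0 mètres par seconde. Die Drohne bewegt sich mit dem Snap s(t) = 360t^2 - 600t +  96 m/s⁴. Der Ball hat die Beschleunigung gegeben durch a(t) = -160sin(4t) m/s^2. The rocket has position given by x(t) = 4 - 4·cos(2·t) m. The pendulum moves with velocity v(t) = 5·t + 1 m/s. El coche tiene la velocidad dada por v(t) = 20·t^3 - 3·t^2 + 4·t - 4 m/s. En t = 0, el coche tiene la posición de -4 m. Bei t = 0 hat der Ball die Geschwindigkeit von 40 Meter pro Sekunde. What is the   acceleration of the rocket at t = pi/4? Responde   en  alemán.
Ausgehend von der Position x(t) = 4 - 4·cos(2·t), nehmen wir 2 Ableitungen. Die Ableitung von der Position ergibt die Geschwindigkeit: v(t) = 8·sin(2·t). Durch Ableiten von der Geschwindigkeit erhalten wir die Beschleunigung: a(t) = 16·cos(2·t). Aus der Gleichung für die Beschleunigung a(t) = 16·cos(2·t), setzen wir t = pi/4 ein und erhalten a = 0.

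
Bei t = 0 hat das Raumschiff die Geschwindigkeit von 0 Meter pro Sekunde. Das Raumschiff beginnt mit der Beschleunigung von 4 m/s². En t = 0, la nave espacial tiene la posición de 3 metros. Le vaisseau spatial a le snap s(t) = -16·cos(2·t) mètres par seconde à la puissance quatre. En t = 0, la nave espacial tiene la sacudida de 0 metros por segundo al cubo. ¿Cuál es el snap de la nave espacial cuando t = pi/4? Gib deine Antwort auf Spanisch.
Tenemos el snap s(t) = -16·cos(2·t). Sustituyendo t = pi/4: s(pi/4) = 0.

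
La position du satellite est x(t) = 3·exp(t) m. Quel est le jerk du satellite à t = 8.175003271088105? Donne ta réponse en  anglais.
To solve this, we need to take 3 derivatives of our position equation x(t) = 3·exp(t). Differentiating position, we get velocity: v(t) = 3·exp(t). The derivative of velocity gives acceleration: a(t) = 3·exp(t). Taking d/dt of a(t), we find j(t) = 3·exp(t). From the given jerk equation j(t) = 3·exp(t), we substitute t = 8.175003271088105 to get j = 10653.1996193291.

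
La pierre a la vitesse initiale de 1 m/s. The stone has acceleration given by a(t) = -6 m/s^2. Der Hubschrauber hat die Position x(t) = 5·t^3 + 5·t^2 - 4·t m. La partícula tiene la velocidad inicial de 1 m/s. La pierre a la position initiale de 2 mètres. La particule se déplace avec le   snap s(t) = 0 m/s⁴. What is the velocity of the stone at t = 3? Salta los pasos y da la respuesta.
At t = 3, v = -17.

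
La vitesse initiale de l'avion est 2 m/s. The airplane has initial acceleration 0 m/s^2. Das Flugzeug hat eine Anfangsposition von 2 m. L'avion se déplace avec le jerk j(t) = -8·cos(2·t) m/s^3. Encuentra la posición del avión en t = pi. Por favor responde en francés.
En partant du jerk j(t) = -8·cos(2·t), nous prenons 3 primitives. La primitive du jerk, avec a(0) = 0, donne l'accélération: a(t) = -4·sin(2·t). En intégrant l'accélération et en utilisant la condition initiale v(0) = 2, nous obtenons v(t) = 2·cos(2·t). La primitive de la vitesse est la position. En utilisant x(0) = 2, nous obtenons x(t) = sin(2·t) + 2. En utilisant x(t) = sin(2·t) + 2 et en substituant t = pi, nous trouvons x = 2.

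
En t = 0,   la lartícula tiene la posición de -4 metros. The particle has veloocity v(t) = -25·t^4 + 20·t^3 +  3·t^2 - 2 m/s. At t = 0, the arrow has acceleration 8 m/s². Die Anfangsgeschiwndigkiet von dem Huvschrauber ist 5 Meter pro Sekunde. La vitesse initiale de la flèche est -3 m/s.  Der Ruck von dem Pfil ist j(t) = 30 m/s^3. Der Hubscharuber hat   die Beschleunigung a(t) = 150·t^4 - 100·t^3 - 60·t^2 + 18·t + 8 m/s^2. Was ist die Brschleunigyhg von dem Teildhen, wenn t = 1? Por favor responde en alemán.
Ausgehend von der Geschwindigkeit v(t) = -25·t^4 + 20·t^3 + 3·t^2 - 2, nehmen wir 1 Ableitung. Die Ableitung von der Geschwindigkeit ergibt die Beschleunigung: a(t) = -100·t^3 + 60·t^2 + 6·t. Aus der Gleichung für die Beschleunigung a(t) = -100·t^3 + 60·t^2 + 6·t, setzen wir t = 1 ein und erhalten a = -34.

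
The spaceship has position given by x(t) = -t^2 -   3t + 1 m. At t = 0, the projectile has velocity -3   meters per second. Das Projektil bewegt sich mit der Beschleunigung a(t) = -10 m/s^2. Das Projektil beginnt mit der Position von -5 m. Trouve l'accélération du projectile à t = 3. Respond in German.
Wir haben die Beschleunigung a(t) = -10. Durch Einsetzen von t = 3: a(3) = -10.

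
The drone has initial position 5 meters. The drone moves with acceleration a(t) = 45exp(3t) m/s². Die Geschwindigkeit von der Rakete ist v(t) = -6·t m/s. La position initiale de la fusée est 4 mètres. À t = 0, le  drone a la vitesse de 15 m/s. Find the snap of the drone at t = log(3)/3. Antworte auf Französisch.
En partant de l'accélération a(t) = 45·exp(3·t), nous prenons 2 dérivées. En dérivant l'accélération, nous obtenons le jerk: j(t) = 135·exp(3·t). La dérivée du jerk donne le snap: s(t) = 405·exp(3·t). Nous avons le snap s(t) = 405·exp(3·t). En substituant t = log(3)/3: s(log(3)/3) = 1215.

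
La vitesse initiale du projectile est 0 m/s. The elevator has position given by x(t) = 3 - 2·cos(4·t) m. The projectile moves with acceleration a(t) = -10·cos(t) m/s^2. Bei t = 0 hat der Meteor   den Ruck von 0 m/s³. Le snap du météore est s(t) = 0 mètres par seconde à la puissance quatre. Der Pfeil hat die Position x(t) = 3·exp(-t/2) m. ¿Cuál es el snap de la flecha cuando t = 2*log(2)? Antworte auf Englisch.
Starting from position x(t) = 3·exp(-t/2), we take 4 derivatives. The derivative of position gives velocity: v(t) = -3·exp(-t/2)/2. The derivative of velocity gives acceleration: a(t) = 3·exp(-t/2)/4. Differentiating acceleration, we get jerk: j(t) = -3·exp(-t/2)/8. Differentiating jerk, we get snap: s(t) = 3·exp(-t/2)/16. From the given snap equation s(t) = 3·exp(-t/2)/16, we substitute t = 2*log(2) to get s = 3/32.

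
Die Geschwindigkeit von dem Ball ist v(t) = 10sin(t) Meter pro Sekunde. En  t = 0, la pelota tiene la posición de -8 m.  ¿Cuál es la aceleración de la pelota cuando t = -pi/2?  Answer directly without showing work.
En t = -pi/2, a = 0.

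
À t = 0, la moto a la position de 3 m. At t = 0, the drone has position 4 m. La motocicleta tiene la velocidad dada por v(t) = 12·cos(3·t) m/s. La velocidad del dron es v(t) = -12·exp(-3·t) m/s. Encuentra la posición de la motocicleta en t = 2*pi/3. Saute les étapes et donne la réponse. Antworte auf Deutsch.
Die Antwort ist 3.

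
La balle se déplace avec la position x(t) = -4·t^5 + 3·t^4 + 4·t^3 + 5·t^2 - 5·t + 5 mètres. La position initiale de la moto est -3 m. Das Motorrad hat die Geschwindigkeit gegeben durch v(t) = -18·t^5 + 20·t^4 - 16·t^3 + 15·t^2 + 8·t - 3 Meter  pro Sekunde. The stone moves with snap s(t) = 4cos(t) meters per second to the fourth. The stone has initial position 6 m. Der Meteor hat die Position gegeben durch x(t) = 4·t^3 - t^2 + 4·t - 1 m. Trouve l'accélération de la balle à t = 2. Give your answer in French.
Nous devons dériver notre équation de la position x(t) = -4·t^5 + 3·t^4 + 4·t^3 + 5·t^2 - 5·t + 5 2 fois. La dérivée de la position donne la vitesse: v(t) = -20·t^4 + 12·t^3 + 12·t^2 + 10·t - 5. En dérivant la vitesse, nous obtenons l'accélération: a(t) = -80·t^3 + 36·t^2 + 24·t + 10. En utilisant a(t) = -80·t^3 + 36·t^2 + 24·t + 10 et en substituant t = 2, nous trouvons a = -438.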